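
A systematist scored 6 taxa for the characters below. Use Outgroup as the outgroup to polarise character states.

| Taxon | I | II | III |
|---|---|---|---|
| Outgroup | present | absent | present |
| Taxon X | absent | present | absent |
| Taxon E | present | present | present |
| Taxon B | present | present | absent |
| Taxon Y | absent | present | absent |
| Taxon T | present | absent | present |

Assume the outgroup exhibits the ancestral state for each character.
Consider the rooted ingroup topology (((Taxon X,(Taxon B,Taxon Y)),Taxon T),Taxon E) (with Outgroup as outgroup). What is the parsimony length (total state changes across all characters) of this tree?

Map each character onto (((Taxon X,(Taxon B,Taxon Y)),Taxon T),Taxon E) (rooted by Outgroup) and count the minimum state changes it requires (Fitch parsimony):
I: 2; II: 2; III: 1.
Total tree length = 5.

5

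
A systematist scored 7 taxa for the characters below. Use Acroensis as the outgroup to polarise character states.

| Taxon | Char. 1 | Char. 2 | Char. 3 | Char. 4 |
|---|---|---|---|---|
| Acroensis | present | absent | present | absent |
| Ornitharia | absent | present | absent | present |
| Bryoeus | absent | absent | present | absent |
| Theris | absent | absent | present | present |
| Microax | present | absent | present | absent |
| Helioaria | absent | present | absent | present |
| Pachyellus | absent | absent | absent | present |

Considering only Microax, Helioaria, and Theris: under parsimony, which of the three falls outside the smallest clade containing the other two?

Character polarity is set by the outgroup: the derived state is whichever differs from the outgroup's state, so for Char. 1, Char. 3 the derived state is 'absent', and for the remaining characters it is 'present'.
Char. 1 (derived state 'absent') is shared by Bryoeus, Helioaria, Ornitharia, Pachyellus, and Theris — a synapomorphy uniting that clade.
Only Helioaria and Ornitharia show the derived state 'present' for Char. 2, supporting them as a clade.
Char. 3: derived state 'absent' in Helioaria, Ornitharia, and Pachyellus only — synapomorphy for {Helioaria, Ornitharia, Pachyellus}.
Char. 4: derived state 'present' in Helioaria, Ornitharia, Pachyellus, and Theris only — synapomorphy for {Helioaria, Ornitharia, Pachyellus, Theris}.
Most parsimonious ingroup topology: (((((Ornitharia,Helioaria),Pachyellus),Theris),Bryoeus),Microax).
Theris and Helioaria share a more recent common ancestor with each other than either does with Microax, so Microax is the least closely related of the three.

Microax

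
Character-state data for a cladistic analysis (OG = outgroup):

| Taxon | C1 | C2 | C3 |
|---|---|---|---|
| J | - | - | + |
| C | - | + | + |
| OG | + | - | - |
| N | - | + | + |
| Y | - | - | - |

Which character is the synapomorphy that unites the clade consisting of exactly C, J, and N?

Character polarity is set by the outgroup: the derived state is whichever differs from the outgroup's state, so for C1 the derived state is '-', and for the remaining characters it is '+'.
C1 (derived state '-') is shared by all ingroup taxa — unites the whole ingroup.
C2: derived state '+' in C and N only — synapomorphy for {C, N}.
C3 (derived state '+') is shared by C, J, and N — a synapomorphy uniting that clade.
Most parsimonious ingroup topology: ((J,(C,N)),Y).
The clade {C, J, N} is supported by C3: its derived state '+' occurs in exactly those taxa and in no other taxon (including the outgroup).

C3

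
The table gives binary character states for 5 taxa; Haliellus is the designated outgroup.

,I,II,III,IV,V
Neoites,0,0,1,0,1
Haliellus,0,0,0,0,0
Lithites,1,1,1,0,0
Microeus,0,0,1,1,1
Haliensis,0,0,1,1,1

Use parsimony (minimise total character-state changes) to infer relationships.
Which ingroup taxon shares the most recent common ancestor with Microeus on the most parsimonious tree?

The outgroup has state '0' for every character, so '1' is the derived state throughout.
I (derived state '1') is unique to Lithites (autapomorphy; uninformative for grouping).
II: derived state '1' in Lithites only — an autapomorphy, so it tells us nothing about relationships among taxa.
III (derived state '1') is shared by all ingroup taxa — unites the whole ingroup.
Only Haliensis and Microeus show the derived state '1' for IV, supporting them as a clade.
Only Haliensis, Microeus, and Neoites show the derived state '1' for V, supporting them as a clade.
Most parsimonious ingroup topology: (Lithites,(Neoites,(Microeus,Haliensis))).
Microeus and Haliensis form a cherry on this tree, so they are sister taxa.

Haliensis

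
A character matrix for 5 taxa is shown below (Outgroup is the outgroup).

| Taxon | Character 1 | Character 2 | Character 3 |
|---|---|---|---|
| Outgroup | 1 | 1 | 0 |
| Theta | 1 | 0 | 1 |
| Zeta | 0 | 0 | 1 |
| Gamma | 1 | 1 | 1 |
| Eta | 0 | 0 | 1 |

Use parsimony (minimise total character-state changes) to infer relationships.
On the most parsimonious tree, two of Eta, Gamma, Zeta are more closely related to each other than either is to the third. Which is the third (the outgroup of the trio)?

Character polarity is set by the outgroup: the derived state is whichever differs from the outgroup's state, so for Character 1, Character 2 the derived state is '0', and for the remaining characters it is '1'.
Character 1 (derived state '0') is shared by Eta and Zeta — a synapomorphy uniting that clade.
Character 2: derived state '0' in Eta, Theta, and Zeta only — synapomorphy for {Eta, Theta, Zeta}.
Character 3 (derived state '1') is shared by all ingroup taxa — unites the whole ingroup.
Most parsimonious ingroup topology: ((Theta,(Zeta,Eta)),Gamma).
Eta and Zeta share a more recent common ancestor with each other than either does with Gamma, so Gamma is the least closely related of the three.

Gamma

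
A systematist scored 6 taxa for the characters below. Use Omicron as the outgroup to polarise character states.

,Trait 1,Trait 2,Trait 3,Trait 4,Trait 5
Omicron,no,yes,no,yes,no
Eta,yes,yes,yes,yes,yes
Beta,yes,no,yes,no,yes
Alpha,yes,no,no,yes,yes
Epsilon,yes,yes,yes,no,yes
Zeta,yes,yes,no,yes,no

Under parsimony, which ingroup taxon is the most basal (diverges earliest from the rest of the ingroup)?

Zeta

Character polarity is set by the outgroup: the derived state is whichever differs from the outgroup's state, so for Trait 2, Trait 4 the derived state is 'no', and for the remaining characters it is 'yes'.
All ingroup taxa share the derived state 'yes' for Trait 1; it defines the ingroup but does not resolve relationships within it.
Trait 2 groups Alpha and Beta, which is incompatible with the clades supported by the remaining characters; treating it as convergent (homoplasy) costs fewer steps than any alternative tree.
Only Beta, Epsilon, and Eta show the derived state 'yes' for Trait 3, supporting them as a clade.
Trait 4 (derived state 'no') is shared by Beta and Epsilon — a synapomorphy uniting that clade.
Trait 5 (derived state 'yes') is shared by Alpha, Beta, Epsilon, and Eta — a synapomorphy uniting that clade.
Most parsimonious ingroup topology: (((Eta,(Beta,Epsilon)),Alpha),Zeta).
Zeta is sister to the clade containing all other ingroup taxa, so it is the earliest-diverging (most basal) ingroup lineage.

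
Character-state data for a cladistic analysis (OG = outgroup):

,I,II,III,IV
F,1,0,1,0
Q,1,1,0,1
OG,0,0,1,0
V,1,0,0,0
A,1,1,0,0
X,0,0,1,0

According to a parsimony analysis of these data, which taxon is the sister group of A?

Q

Character polarity is set by the outgroup: the derived state is whichever differs from the outgroup's state, so for III the derived state is '0', and for the remaining characters it is '1'.
I (derived state '1') is shared by A, F, Q, and V — a synapomorphy uniting that clade.
II (derived state '1') is shared by A and Q — a synapomorphy uniting that clade.
III: derived state '0' in A, Q, and V only — synapomorphy for {A, Q, V}.
IV: derived state '1' in Q only — an autapomorphy, so it tells us nothing about relationships among taxa.
Most parsimonious ingroup topology: ((F,((A,Q),V)),X).
A and Q form a cherry on this tree, so they are sister taxa.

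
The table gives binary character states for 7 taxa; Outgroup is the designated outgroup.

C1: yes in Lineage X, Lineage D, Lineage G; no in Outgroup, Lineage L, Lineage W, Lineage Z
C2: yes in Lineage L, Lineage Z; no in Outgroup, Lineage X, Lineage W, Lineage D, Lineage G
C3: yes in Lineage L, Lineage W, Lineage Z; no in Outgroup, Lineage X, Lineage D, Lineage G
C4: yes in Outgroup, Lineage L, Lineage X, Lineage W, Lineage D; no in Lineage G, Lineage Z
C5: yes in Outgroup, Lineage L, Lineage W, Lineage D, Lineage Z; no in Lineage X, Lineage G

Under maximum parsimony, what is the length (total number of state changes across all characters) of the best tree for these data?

Character polarity is set by the outgroup: the derived state is whichever differs from the outgroup's state, so for C4, C5 the derived state is 'no', and for the remaining characters it is 'yes'.
C1: derived state 'yes' in Lineage D, Lineage G, and Lineage X only — synapomorphy for {Lineage D, Lineage G, Lineage X}.
C2: derived state 'yes' in Lineage L and Lineage Z only — synapomorphy for {Lineage L, Lineage Z}.
C3: derived state 'yes' in Lineage L, Lineage W, and Lineage Z only — synapomorphy for {Lineage L, Lineage W, Lineage Z}.
C4 groups Lineage G and Lineage Z, which is incompatible with the clades supported by the remaining characters; treating it as convergent (homoplasy) costs fewer steps than any alternative tree.
C5: derived state 'no' in Lineage G and Lineage X only — synapomorphy for {Lineage G, Lineage X}.
Most parsimonious ingroup topology: (((Lineage L,Lineage Z),Lineage W),((Lineage X,Lineage G),Lineage D)).
Changes per character on this tree: C1: 1; C2: 1; C3: 1; C4: 2; C5: 1.
Total = 6.

6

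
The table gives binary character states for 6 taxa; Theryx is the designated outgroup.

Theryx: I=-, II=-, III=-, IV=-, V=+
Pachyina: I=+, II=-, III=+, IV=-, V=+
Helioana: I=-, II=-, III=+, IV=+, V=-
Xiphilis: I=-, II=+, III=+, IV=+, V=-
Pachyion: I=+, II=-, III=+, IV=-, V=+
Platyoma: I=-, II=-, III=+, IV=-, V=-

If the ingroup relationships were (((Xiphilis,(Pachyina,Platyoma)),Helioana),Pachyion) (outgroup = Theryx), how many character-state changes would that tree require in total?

8

Map each character onto (((Xiphilis,(Pachyina,Platyoma)),Helioana),Pachyion) (rooted by Theryx) and count the minimum state changes it requires (Fitch parsimony):
I: 2; II: 1; III: 1; IV: 2; V: 2.
Total tree length = 8.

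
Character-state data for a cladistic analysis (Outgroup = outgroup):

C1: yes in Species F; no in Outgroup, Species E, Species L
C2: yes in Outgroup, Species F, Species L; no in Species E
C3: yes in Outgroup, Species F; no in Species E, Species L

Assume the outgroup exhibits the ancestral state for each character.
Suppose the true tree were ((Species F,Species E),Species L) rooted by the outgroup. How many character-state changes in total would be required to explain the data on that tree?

4

Map each character onto ((Species F,Species E),Species L) (rooted by Outgroup) and count the minimum state changes it requires (Fitch parsimony):
C1: 1; C2: 1; C3: 2.
Total tree length = 4.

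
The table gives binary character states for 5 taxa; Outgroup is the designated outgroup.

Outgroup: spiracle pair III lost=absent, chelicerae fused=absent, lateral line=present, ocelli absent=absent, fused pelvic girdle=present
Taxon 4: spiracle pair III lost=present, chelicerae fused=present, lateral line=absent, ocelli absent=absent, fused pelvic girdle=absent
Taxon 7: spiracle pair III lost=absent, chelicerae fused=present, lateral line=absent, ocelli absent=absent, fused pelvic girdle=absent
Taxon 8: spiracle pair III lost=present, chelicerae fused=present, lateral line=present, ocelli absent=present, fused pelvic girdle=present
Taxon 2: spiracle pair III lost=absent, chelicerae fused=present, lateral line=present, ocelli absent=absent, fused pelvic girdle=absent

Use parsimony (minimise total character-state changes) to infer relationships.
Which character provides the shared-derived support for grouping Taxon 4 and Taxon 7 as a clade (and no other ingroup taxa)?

Character polarity is set by the outgroup: the derived state is whichever differs from the outgroup's state, so for lateral line, fused pelvic girdle the derived state is 'absent', and for the remaining characters it is 'present'.
spiracle pair III lost groups Taxon 4 and Taxon 8, which is incompatible with the clades supported by the remaining characters; treating it as convergent (homoplasy) costs fewer steps than any alternative tree.
All ingroup taxa share the derived state 'present' for chelicerae fused; it defines the ingroup but does not resolve relationships within it.
lateral line (derived state 'absent') is shared by Taxon 4 and Taxon 7 — a synapomorphy uniting that clade.
ocelli absent (derived state 'present') is unique to Taxon 8 (autapomorphy; uninformative for grouping).
fused pelvic girdle (derived state 'absent') is shared by Taxon 2, Taxon 4, and Taxon 7 — a synapomorphy uniting that clade.
Most parsimonious ingroup topology: (((Taxon 4,Taxon 7),Taxon 2),Taxon 8).
The clade {Taxon 4, Taxon 7} is supported by lateral line: its derived state 'absent' occurs in exactly those taxa and in no other taxon (including the outgroup).

lateral line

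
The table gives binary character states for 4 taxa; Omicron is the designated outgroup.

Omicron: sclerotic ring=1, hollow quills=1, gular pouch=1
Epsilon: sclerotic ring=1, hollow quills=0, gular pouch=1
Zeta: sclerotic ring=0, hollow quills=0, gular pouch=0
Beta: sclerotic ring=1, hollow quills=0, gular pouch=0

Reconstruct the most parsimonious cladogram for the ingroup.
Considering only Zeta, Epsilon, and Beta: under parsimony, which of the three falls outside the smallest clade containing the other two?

The outgroup has state '1' for every character, so '0' is the derived state throughout.
sclerotic ring: derived state '0' in Zeta only — an autapomorphy, so it tells us nothing about relationships among taxa.
All ingroup taxa share the derived state '0' for hollow quills; it defines the ingroup but does not resolve relationships within it.
Only Beta and Zeta show the derived state '0' for gular pouch, supporting them as a clade.
Most parsimonious ingroup topology: (Epsilon,(Zeta,Beta)).
Beta and Zeta share a more recent common ancestor with each other than either does with Epsilon, so Epsilon is the least closely related of the three.

Epsilon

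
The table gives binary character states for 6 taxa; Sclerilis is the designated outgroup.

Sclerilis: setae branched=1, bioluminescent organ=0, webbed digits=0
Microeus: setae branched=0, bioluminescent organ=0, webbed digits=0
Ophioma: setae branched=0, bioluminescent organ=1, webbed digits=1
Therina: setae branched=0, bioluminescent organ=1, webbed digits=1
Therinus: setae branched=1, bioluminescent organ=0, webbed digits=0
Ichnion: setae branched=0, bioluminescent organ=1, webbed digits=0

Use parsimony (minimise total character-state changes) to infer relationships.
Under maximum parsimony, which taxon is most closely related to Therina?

Character polarity is set by the outgroup: the derived state is whichever differs from the outgroup's state, so for setae branched the derived state is '0', and for the remaining characters it is '1'.
Only Ichnion, Microeus, Ophioma, and Therina show the derived state '0' for setae branched, supporting them as a clade.
bioluminescent organ (derived state '1') is shared by Ichnion, Ophioma, and Therina — a synapomorphy uniting that clade.
webbed digits: derived state '1' in Ophioma and Therina only — synapomorphy for {Ophioma, Therina}.
Most parsimonious ingroup topology: ((Microeus,((Ophioma,Therina),Ichnion)),Therinus).
Therina and Ophioma form a cherry on this tree, so they are sister taxa.

Ophioma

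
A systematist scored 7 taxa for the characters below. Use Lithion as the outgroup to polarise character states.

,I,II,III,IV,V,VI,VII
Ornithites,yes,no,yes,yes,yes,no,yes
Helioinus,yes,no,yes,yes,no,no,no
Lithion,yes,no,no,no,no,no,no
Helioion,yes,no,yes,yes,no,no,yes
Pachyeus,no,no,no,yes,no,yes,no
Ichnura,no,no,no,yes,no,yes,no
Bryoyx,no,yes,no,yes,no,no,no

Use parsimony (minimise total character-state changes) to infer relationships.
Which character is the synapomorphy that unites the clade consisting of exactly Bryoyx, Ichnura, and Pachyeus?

I

Character polarity is set by the outgroup: the derived state is whichever differs from the outgroup's state, so for I the derived state is 'no', and for the remaining characters it is 'yes'.
I: derived state 'no' in Bryoyx, Ichnura, and Pachyeus only — synapomorphy for {Bryoyx, Ichnura, Pachyeus}.
II (derived state 'yes') is unique to Bryoyx (autapomorphy; uninformative for grouping).
III: derived state 'yes' in Helioinus, Helioion, and Ornithites only — synapomorphy for {Helioinus, Helioion, Ornithites}.
All ingroup taxa share the derived state 'yes' for IV; it defines the ingroup but does not resolve relationships within it.
V: derived state 'yes' in Ornithites only — an autapomorphy, so it tells us nothing about relationships among taxa.
Only Ichnura and Pachyeus show the derived state 'yes' for VI, supporting them as a clade.
VII (derived state 'yes') is shared by Helioion and Ornithites — a synapomorphy uniting that clade.
Most parsimonious ingroup topology: (((Pachyeus,Ichnura),Bryoyx),((Ornithites,Helioion),Helioinus)).
The clade {Bryoyx, Ichnura, Pachyeus} is supported by I: its derived state 'no' occurs in exactly those taxa and in no other taxon (including the outgroup).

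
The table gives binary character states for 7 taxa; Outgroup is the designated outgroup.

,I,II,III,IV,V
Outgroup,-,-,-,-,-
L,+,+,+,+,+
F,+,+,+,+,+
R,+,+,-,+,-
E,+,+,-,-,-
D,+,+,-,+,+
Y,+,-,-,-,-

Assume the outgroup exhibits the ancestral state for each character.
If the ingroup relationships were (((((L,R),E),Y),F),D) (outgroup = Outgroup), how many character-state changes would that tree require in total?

11

Map each character onto (((((L,R),E),Y),F),D) (rooted by Outgroup) and count the minimum state changes it requires (Fitch parsimony):
I: 1; II: 2; III: 2; IV: 3; V: 3.
Total tree length = 11.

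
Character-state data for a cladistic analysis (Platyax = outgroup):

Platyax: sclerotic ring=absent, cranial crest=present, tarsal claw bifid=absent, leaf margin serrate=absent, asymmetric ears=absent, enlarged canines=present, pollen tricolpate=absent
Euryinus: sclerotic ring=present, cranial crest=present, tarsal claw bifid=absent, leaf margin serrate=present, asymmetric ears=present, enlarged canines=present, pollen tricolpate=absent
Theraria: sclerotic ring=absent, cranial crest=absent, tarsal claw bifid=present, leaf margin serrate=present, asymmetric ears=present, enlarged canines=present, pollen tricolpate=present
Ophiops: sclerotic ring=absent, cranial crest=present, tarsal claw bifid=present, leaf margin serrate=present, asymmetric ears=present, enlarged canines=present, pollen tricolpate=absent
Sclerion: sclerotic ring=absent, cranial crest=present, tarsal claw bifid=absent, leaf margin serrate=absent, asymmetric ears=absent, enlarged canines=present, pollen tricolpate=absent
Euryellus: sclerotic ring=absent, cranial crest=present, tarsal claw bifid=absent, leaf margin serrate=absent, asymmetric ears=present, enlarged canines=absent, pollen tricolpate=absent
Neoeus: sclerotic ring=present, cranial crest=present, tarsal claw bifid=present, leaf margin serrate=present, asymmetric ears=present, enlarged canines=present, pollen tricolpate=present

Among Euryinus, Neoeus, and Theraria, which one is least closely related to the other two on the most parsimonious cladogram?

Character polarity is set by the outgroup: the derived state is whichever differs from the outgroup's state, so for cranial crest, enlarged canines the derived state is 'absent', and for the remaining characters it is 'present'.
sclerotic ring groups Euryinus and Neoeus, which is incompatible with the clades supported by the remaining characters; treating it as convergent (homoplasy) costs fewer steps than any alternative tree.
cranial crest (derived state 'absent') is unique to Theraria (autapomorphy; uninformative for grouping).
tarsal claw bifid: derived state 'present' in Neoeus, Ophiops, and Theraria only — synapomorphy for {Neoeus, Ophiops, Theraria}.
leaf margin serrate: derived state 'present' in Euryinus, Neoeus, Ophiops, and Theraria only — synapomorphy for {Euryinus, Neoeus, Ophiops, Theraria}.
asymmetric ears: derived state 'present' in Euryellus, Euryinus, Neoeus, Ophiops, and Theraria only — synapomorphy for {Euryellus, Euryinus, Neoeus, Ophiops, Theraria}.
enlarged canines: derived state 'absent' in Euryellus only — an autapomorphy, so it tells us nothing about relationships among taxa.
pollen tricolpate (derived state 'present') is shared by Neoeus and Theraria — a synapomorphy uniting that clade.
Most parsimonious ingroup topology: (((Euryinus,((Theraria,Neoeus),Ophiops)),Euryellus),Sclerion).
Theraria and Neoeus share a more recent common ancestor with each other than either does with Euryinus, so Euryinus is the least closely related of the three.

Euryinus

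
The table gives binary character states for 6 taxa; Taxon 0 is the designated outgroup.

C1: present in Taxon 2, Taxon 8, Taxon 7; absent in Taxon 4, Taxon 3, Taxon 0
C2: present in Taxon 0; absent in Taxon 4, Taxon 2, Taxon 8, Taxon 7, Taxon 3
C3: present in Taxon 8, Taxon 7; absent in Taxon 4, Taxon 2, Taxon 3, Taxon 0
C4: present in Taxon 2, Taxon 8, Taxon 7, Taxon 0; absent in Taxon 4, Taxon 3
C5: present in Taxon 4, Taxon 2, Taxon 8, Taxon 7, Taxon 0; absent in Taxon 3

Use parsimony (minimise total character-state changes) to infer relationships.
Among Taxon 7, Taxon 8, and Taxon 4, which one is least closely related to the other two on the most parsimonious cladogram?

Character polarity is set by the outgroup: the derived state is whichever differs from the outgroup's state, so for C2, C4, C5 the derived state is 'absent', and for the remaining characters it is 'present'.
C1 (derived state 'present') is shared by Taxon 2, Taxon 7, and Taxon 8 — a synapomorphy uniting that clade.
All ingroup taxa share the derived state 'absent' for C2; it defines the ingroup but does not resolve relationships within it.
Only Taxon 7 and Taxon 8 show the derived state 'present' for C3, supporting them as a clade.
Only Taxon 3 and Taxon 4 show the derived state 'absent' for C4, supporting them as a clade.
C5: derived state 'absent' in Taxon 3 only — an autapomorphy, so it tells us nothing about relationships among taxa.
Most parsimonious ingroup topology: ((Taxon 2,(Taxon 8,Taxon 7)),(Taxon 4,Taxon 3)).
Taxon 7 and Taxon 8 share a more recent common ancestor with each other than either does with Taxon 4, so Taxon 4 is the least closely related of the three.

Taxon 4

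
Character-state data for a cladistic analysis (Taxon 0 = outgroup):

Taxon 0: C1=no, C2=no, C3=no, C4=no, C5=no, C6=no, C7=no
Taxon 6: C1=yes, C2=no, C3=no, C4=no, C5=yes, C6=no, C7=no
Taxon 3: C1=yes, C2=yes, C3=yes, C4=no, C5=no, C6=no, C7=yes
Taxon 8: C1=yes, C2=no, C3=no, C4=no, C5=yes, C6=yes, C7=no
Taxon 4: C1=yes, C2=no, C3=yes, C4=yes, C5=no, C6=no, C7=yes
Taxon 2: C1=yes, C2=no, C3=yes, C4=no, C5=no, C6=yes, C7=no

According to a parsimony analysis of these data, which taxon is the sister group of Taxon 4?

The outgroup has state 'no' for every character, so 'yes' is the derived state throughout.
All ingroup taxa share the derived state 'yes' for C1; it defines the ingroup but does not resolve relationships within it.
C2: derived state 'yes' in Taxon 3 only — an autapomorphy, so it tells us nothing about relationships among taxa.
Only Taxon 2, Taxon 3, and Taxon 4 show the derived state 'yes' for C3, supporting them as a clade.
C4 (derived state 'yes') is unique to Taxon 4 (autapomorphy; uninformative for grouping).
C5 (derived state 'yes') is shared by Taxon 6 and Taxon 8 — a synapomorphy uniting that clade.
C6 groups Taxon 2 and Taxon 8, which is incompatible with the clades supported by the remaining characters; treating it as convergent (homoplasy) costs fewer steps than any alternative tree.
C7: derived state 'yes' in Taxon 3 and Taxon 4 only — synapomorphy for {Taxon 3, Taxon 4}.
Most parsimonious ingroup topology: ((Taxon 6,Taxon 8),((Taxon 3,Taxon 4),Taxon 2)).
Taxon 4 and Taxon 3 form a cherry on this tree, so they are sister taxa.

Taxon 3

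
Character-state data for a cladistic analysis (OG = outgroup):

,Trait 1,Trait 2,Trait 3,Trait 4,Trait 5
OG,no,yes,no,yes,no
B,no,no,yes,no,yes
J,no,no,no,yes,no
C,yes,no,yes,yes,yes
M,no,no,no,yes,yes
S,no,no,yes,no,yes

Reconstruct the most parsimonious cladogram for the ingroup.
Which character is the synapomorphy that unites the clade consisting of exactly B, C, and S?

Trait 3

Character polarity is set by the outgroup: the derived state is whichever differs from the outgroup's state, so for Trait 2, Trait 4 the derived state is 'no', and for the remaining characters it is 'yes'.
Trait 1: derived state 'yes' in C only — an autapomorphy, so it tells us nothing about relationships among taxa.
Trait 2 (derived state 'no') is shared by all ingroup taxa — unites the whole ingroup.
Trait 3 (derived state 'yes') is shared by B, C, and S — a synapomorphy uniting that clade.
Trait 4: derived state 'no' in B and S only — synapomorphy for {B, S}.
Trait 5: derived state 'yes' in B, C, M, and S only — synapomorphy for {B, C, M, S}.
Most parsimonious ingroup topology: ((((B,S),C),M),J).
The clade {B, C, S} is supported by Trait 3: its derived state 'yes' occurs in exactly those taxa and in no other taxon (including the outgroup).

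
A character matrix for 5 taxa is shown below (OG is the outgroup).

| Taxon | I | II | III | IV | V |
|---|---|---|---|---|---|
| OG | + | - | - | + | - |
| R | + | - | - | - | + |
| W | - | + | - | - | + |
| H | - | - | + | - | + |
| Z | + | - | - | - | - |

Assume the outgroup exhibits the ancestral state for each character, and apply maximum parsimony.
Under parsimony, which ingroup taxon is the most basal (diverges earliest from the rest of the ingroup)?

Z

Character polarity is set by the outgroup: the derived state is whichever differs from the outgroup's state, so for I, IV the derived state is '-', and for the remaining characters it is '+'.
Only H and W show the derived state '-' for I, supporting them as a clade.
II (derived state '+') is unique to W (autapomorphy; uninformative for grouping).
III: derived state '+' in H only — an autapomorphy, so it tells us nothing about relationships among taxa.
All ingroup taxa share the derived state '-' for IV; it defines the ingroup but does not resolve relationships within it.
V (derived state '+') is shared by H, R, and W — a synapomorphy uniting that clade.
Most parsimonious ingroup topology: ((R,(W,H)),Z).
Z is sister to the clade containing all other ingroup taxa, so it is the earliest-diverging (most basal) ingroup lineage.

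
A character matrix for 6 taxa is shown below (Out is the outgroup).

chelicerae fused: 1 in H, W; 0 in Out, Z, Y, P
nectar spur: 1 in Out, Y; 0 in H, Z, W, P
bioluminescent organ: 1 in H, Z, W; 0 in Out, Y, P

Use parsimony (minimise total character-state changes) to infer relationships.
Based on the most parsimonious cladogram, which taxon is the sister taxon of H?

Character polarity is set by the outgroup: the derived state is whichever differs from the outgroup's state, so for nectar spur the derived state is '0', and for the remaining characters it is '1'.
chelicerae fused: derived state '1' in H and W only — synapomorphy for {H, W}.
nectar spur (derived state '0') is shared by H, P, W, and Z — a synapomorphy uniting that clade.
bioluminescent organ (derived state '1') is shared by H, W, and Z — a synapomorphy uniting that clade.
Most parsimonious ingroup topology: ((((H,W),Z),P),Y).
H and W form a cherry on this tree, so they are sister taxa.

W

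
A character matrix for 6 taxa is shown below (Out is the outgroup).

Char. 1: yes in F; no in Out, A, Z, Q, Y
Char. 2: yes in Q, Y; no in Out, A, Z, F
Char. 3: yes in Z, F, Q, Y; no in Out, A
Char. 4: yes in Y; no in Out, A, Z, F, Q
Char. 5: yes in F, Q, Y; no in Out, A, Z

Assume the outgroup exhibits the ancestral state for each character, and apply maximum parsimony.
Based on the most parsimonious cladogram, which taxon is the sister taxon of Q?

Y

The outgroup has state 'no' for every character, so 'yes' is the derived state throughout.
Char. 1: derived state 'yes' in F only — an autapomorphy, so it tells us nothing about relationships among taxa.
Only Q and Y show the derived state 'yes' for Char. 2, supporting them as a clade.
Only F, Q, Y, and Z show the derived state 'yes' for Char. 3, supporting them as a clade.
Char. 4 (derived state 'yes') is unique to Y (autapomorphy; uninformative for grouping).
Char. 5: derived state 'yes' in F, Q, and Y only — synapomorphy for {F, Q, Y}.
Most parsimonious ingroup topology: (A,(Z,(F,(Q,Y)))).
Q and Y form a cherry on this tree, so they are sister taxa.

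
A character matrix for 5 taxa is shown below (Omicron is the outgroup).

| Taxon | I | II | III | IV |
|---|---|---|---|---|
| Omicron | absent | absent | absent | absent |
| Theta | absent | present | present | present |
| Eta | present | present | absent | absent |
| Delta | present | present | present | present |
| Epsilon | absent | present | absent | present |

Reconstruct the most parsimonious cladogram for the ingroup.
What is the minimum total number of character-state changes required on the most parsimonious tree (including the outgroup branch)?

5

The outgroup has state 'absent' for every character, so 'present' is the derived state throughout.
I groups Delta and Eta, which is incompatible with the clades supported by the remaining characters; treating it as convergent (homoplasy) costs fewer steps than any alternative tree.
All ingroup taxa share the derived state 'present' for II; it defines the ingroup but does not resolve relationships within it.
III (derived state 'present') is shared by Delta and Theta — a synapomorphy uniting that clade.
IV: derived state 'present' in Delta, Epsilon, and Theta only — synapomorphy for {Delta, Epsilon, Theta}.
Most parsimonious ingroup topology: (((Theta,Delta),Epsilon),Eta).
Changes per character on this tree: I: 2; II: 1; III: 1; IV: 1.
Total = 5.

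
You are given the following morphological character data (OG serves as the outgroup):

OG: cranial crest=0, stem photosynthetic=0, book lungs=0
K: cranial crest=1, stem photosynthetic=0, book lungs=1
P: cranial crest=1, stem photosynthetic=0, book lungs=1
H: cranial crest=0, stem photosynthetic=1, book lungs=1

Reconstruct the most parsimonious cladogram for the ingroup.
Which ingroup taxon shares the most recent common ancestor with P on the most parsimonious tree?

The outgroup has state '0' for every character, so '1' is the derived state throughout.
cranial crest (derived state '1') is shared by K and P — a synapomorphy uniting that clade.
stem photosynthetic: derived state '1' in H only — an autapomorphy, so it tells us nothing about relationships among taxa.
book lungs (derived state '1') is shared by all ingroup taxa — unites the whole ingroup.
Most parsimonious ingroup topology: ((K,P),H).
P and K form a cherry on this tree, so they are sister taxa.

K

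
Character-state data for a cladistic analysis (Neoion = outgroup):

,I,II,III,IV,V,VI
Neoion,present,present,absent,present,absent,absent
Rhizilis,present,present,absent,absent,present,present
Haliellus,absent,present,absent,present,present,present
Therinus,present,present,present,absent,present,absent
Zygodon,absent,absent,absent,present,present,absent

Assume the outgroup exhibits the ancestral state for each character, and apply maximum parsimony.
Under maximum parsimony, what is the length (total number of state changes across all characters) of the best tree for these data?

7

Character polarity is set by the outgroup: the derived state is whichever differs from the outgroup's state, so for I, II, IV the derived state is 'absent', and for the remaining characters it is 'present'.
I: derived state 'absent' in Haliellus and Zygodon only — synapomorphy for {Haliellus, Zygodon}.
II (derived state 'absent') is unique to Zygodon (autapomorphy; uninformative for grouping).
III (derived state 'present') is unique to Therinus (autapomorphy; uninformative for grouping).
IV (derived state 'absent') is shared by Rhizilis and Therinus — a synapomorphy uniting that clade.
All ingroup taxa share the derived state 'present' for V; it defines the ingroup but does not resolve relationships within it.
VI groups Haliellus and Rhizilis, which is incompatible with the clades supported by the remaining characters; treating it as convergent (homoplasy) costs fewer steps than any alternative tree.
Most parsimonious ingroup topology: ((Rhizilis,Therinus),(Haliellus,Zygodon)).
Changes per character on this tree: I: 1; II: 1; III: 1; IV: 1; V: 1; VI: 2.
Total = 7.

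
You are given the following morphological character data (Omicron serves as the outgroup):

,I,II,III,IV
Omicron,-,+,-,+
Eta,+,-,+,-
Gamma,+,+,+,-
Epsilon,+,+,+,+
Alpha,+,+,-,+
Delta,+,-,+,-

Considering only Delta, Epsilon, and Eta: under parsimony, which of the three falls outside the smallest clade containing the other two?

Character polarity is set by the outgroup: the derived state is whichever differs from the outgroup's state, so for II, IV the derived state is '-', and for the remaining characters it is '+'.
All ingroup taxa share the derived state '+' for I; it defines the ingroup but does not resolve relationships within it.
Only Delta and Eta show the derived state '-' for II, supporting them as a clade.
Only Delta, Epsilon, Eta, and Gamma show the derived state '+' for III, supporting them as a clade.
IV (derived state '-') is shared by Delta, Eta, and Gamma — a synapomorphy uniting that clade.
Most parsimonious ingroup topology: ((((Eta,Delta),Gamma),Epsilon),Alpha).
Eta and Delta share a more recent common ancestor with each other than either does with Epsilon, so Epsilon is the least closely related of the three.

Epsilon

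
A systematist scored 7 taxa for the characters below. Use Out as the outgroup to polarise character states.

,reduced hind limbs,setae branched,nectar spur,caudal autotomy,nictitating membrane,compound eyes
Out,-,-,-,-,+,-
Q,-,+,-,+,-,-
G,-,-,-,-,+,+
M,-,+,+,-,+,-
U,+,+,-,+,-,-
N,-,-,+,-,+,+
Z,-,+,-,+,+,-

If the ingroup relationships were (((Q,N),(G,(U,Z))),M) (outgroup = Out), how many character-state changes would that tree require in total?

12

Map each character onto (((Q,N),(G,(U,Z))),M) (rooted by Out) and count the minimum state changes it requires (Fitch parsimony):
reduced hind limbs: 1; setae branched: 3; nectar spur: 2; caudal autotomy: 2; nictitating membrane: 2; compound eyes: 2.
Total tree length = 12.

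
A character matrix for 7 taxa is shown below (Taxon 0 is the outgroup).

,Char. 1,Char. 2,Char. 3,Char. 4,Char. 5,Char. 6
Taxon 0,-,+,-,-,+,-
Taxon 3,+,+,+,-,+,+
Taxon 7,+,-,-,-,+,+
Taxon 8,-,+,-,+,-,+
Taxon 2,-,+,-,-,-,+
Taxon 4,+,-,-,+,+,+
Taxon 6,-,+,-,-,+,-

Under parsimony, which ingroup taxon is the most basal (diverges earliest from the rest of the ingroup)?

Character polarity is set by the outgroup: the derived state is whichever differs from the outgroup's state, so for Char. 2, Char. 5 the derived state is '-', and for the remaining characters it is '+'.
Only Taxon 3, Taxon 4, and Taxon 7 show the derived state '+' for Char. 1, supporting them as a clade.
Only Taxon 4 and Taxon 7 show the derived state '-' for Char. 2, supporting them as a clade.
Char. 3 (derived state '+') is unique to Taxon 3 (autapomorphy; uninformative for grouping).
Char. 4 groups Taxon 4 and Taxon 8, which is incompatible with the clades supported by the remaining characters; treating it as convergent (homoplasy) costs fewer steps than any alternative tree.
Char. 5 (derived state '-') is shared by Taxon 2 and Taxon 8 — a synapomorphy uniting that clade.
Char. 6 (derived state '+') is shared by Taxon 2, Taxon 3, Taxon 4, Taxon 7, and Taxon 8 — a synapomorphy uniting that clade.
Most parsimonious ingroup topology: (((Taxon 3,(Taxon 7,Taxon 4)),(Taxon 8,Taxon 2)),Taxon 6).
Taxon 6 is sister to the clade containing all other ingroup taxa, so it is the earliest-diverging (most basal) ingroup lineage.

Taxon 6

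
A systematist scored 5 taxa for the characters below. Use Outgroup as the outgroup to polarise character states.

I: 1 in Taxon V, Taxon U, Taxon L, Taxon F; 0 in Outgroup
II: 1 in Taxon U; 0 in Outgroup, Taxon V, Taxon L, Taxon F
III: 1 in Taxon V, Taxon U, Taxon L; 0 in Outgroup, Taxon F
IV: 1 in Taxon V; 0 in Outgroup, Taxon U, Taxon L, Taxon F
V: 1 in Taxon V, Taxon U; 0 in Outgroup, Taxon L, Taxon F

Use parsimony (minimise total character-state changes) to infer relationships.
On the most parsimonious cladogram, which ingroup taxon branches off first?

The outgroup has state '0' for every character, so '1' is the derived state throughout.
I (derived state '1') is shared by all ingroup taxa — unites the whole ingroup.
II: derived state '1' in Taxon U only — an autapomorphy, so it tells us nothing about relationships among taxa.
Only Taxon L, Taxon U, and Taxon V show the derived state '1' for III, supporting them as a clade.
IV (derived state '1') is unique to Taxon V (autapomorphy; uninformative for grouping).
V (derived state '1') is shared by Taxon U and Taxon V — a synapomorphy uniting that clade.
Most parsimonious ingroup topology: (((Taxon V,Taxon U),Taxon L),Taxon F).
Taxon F is sister to the clade containing all other ingroup taxa, so it is the earliest-diverging (most basal) ingroup lineage.

Taxon F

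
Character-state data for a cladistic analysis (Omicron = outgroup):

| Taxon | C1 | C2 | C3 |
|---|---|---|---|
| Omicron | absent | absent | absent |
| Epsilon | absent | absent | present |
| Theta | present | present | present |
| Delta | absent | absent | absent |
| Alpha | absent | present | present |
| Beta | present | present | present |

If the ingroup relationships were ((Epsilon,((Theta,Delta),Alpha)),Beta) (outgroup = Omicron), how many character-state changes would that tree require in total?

7

Map each character onto ((Epsilon,((Theta,Delta),Alpha)),Beta) (rooted by Omicron) and count the minimum state changes it requires (Fitch parsimony):
C1: 2; C2: 3; C3: 2.
Total tree length = 7.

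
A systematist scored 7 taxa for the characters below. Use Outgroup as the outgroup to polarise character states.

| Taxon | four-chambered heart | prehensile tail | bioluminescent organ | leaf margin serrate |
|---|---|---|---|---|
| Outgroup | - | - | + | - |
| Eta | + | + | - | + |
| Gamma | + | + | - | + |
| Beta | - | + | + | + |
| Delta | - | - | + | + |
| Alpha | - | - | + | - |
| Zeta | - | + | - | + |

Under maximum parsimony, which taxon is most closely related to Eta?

Gamma

Character polarity is set by the outgroup: the derived state is whichever differs from the outgroup's state, so for bioluminescent organ the derived state is '-', and for the remaining characters it is '+'.
Only Eta and Gamma show the derived state '+' for four-chambered heart, supporting them as a clade.
prehensile tail: derived state '+' in Beta, Eta, Gamma, and Zeta only — synapomorphy for {Beta, Eta, Gamma, Zeta}.
bioluminescent organ (derived state '-') is shared by Eta, Gamma, and Zeta — a synapomorphy uniting that clade.
leaf margin serrate (derived state '+') is shared by Beta, Delta, Eta, Gamma, and Zeta — a synapomorphy uniting that clade.
Most parsimonious ingroup topology: (((((Eta,Gamma),Zeta),Beta),Delta),Alpha).
Eta and Gamma form a cherry on this tree, so they are sister taxa.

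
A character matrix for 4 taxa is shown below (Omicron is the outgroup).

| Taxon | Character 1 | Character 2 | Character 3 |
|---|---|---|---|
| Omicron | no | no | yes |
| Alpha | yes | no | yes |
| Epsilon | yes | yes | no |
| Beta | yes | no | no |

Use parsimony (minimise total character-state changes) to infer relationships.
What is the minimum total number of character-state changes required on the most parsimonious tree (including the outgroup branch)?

3

Character polarity is set by the outgroup: the derived state is whichever differs from the outgroup's state, so for Character 3 the derived state is 'no', and for the remaining characters it is 'yes'.
Character 1 (derived state 'yes') is shared by all ingroup taxa — unites the whole ingroup.
Character 2 (derived state 'yes') is unique to Epsilon (autapomorphy; uninformative for grouping).
Character 3: derived state 'no' in Beta and Epsilon only — synapomorphy for {Beta, Epsilon}.
Most parsimonious ingroup topology: (Alpha,(Epsilon,Beta)).
Changes per character on this tree: Character 1: 1; Character 2: 1; Character 3: 1.
Total = 3.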